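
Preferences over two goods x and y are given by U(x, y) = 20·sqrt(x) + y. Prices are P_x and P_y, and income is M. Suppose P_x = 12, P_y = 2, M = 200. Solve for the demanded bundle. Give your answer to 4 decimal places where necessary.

x* = 2.7778, y* = 83.3333

MU_x = 10/√x, MU_y = 1. Tangency: 10/√x = P_x/P_y.
Thus x* = (10·P_y/P_x)² — independent of M — with the rest of income spent on y.
Plugging in: x* = (10·2/12)² = 2.7778, y* = 83.3333.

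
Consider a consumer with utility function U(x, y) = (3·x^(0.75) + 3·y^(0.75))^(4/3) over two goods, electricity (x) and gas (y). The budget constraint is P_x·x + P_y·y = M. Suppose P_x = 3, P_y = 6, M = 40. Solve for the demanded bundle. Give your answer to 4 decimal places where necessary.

x* = 11.8519, y* = 0.7407

MU_x ∝ 3·x^(-0.25), MU_y ∝ 3·y^(-0.25), so MRS = (y/x)^(0.25) = P_x/P_y.
Hence y/x = (P_x/P_y)^(1/(0.25)), i.e. raised to the 4 power.
Substitute y = (y/x)·x into the budget: x* = M/(P_x + P_y·(y/x)).
Numerically y/x = 0.0625, so x* = 40/(3 + 6·0.0625) = 11.8519 and y* = 0.0625·11.8519 = 0.7407.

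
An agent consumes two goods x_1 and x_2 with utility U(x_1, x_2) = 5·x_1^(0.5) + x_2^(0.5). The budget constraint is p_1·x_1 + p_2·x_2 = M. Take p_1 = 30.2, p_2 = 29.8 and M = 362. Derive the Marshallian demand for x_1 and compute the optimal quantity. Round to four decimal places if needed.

x_1* = 11.5198

MU_x_1 ∝ 5·x_1^(-0.5), MU_x_2 ∝ x_2^(-0.5), so MRS = 5·(x_2/x_1)^(0.5) = p_1/p_2.
Hence x_2/x_1 = ((1/5)·p_1/p_2)^(1/(0.5)), i.e. raised to the 2 power.
With the ratio pinned down, the budget gives x_1* = M/(p_1 + p_2·(x_2/x_1)) and x_2* = (x_2/x_1)·x_1*.
Numerically x_2/x_1 = 0.041081, so x_1* = 362/(30.2 + 29.8·0.041081) = 11.5198.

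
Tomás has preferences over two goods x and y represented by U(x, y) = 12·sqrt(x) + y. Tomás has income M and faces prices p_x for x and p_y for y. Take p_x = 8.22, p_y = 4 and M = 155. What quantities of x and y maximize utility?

x* = 8.5247, y* = 21.2318

Set MRS = p_x/p_y: 6·x^(−1/2) = p_x/p_y.
Solve: √x = 6·p_y/p_x, so x*(p_x,p_y) = (6·p_y/p_x)², and y* = (M − p_x·x*)/p_y.
Plugging in: x* = (6·4/8.22)² = 8.5247, y* = 21.2318.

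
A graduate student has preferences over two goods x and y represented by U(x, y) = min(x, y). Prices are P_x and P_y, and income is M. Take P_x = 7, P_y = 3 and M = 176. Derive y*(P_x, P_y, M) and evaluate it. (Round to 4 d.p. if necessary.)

Demand: x*(P_x,P_y,M) = M/(P_x + P_y), y* = M/(P_x + P_y).
Here 7 + 3 = 10, giving y* = 17.6.

y* = 17.6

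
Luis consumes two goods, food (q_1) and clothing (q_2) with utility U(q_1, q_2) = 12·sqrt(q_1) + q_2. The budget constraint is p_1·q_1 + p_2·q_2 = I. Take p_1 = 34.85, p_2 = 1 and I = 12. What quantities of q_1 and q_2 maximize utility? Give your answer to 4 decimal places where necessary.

Utility is quasi-linear in q_2; the FOC for q_1 is 6/√q_1 = p_1/p_2.
Thus q_1* = (6·p_2/p_1)² — independent of I — with the rest of income spent on q_2.
Plugging in: q_1* = (6·1/34.85)² = 0.0296, q_2* = 10.967.

q_1* = 0.0296, q_2* = 10.967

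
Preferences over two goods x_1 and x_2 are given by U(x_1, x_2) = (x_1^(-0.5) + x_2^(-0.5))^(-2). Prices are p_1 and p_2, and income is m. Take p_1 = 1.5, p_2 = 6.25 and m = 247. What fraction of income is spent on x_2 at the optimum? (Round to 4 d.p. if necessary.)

share on x_2 = 0.6167

MRS = MU_x_1/MU_x_2 = (x_2/x_1)^(1.5). Set equal to p_1/p_2.
Hence x_2/x_1 = (p_1/p_2)^(1/(1.5)), i.e. raised to the 2/3 power.
Substitute x_2 = (x_2/x_1)·x_1 into the budget: x_1* = m/(p_1 + p_2·(x_2/x_1)).
Numerically x_2/x_1 = 0.386196, so x_1* = 247/(1.5 + 6.25·0.386196) = 63.1113 and x_2* = 0.386196·63.1113 = 24.3733.
Expenditure on x_2: 6.25·24.3733 = 152.3331; share = 0.6167.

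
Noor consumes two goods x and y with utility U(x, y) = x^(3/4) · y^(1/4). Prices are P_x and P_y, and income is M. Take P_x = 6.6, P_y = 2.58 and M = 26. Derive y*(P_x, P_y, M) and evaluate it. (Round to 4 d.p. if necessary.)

y* = 2.5194

The MRS is 3·y/x. Set MRS = P_x/P_y.
Rearranging, P_y·y = (1/3)·P_x·x. Substituting into the budget gives P_x·x·(1 + (1/3)) = M.
Demand: x*(P_x,P_y,M) = 0.75·M/P_x and y* = 0.25·M/P_y.
At P_x=6.6, P_y=2.58, M=26: y* = 0.25·26/2.58 = 2.5194.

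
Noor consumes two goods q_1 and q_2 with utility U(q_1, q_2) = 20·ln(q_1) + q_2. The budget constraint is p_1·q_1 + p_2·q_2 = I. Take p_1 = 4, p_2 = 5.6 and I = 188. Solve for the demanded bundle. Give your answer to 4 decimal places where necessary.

Set MRS = p_1/p_2: (20/q_1)/1 = p_1/p_2.
So q_1*(p_1,p_2) = 20·p_2/p_1, independent of income; and q_2* = (I − 20·p_2)/p_2.
At the given prices: q_1* = 20·5.6/4 = 28, and q_2* = 13.5714.

q_1* = 28, q_2* = 13.5714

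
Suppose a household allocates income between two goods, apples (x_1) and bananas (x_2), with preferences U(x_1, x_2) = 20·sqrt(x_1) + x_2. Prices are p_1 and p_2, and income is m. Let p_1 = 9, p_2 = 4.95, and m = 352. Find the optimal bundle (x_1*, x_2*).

Set MRS = p_1/p_2: 10·x_1^(−1/2) = p_1/p_2.
Thus x_1* = (10·p_2/p_1)² — independent of m — with the rest of income spent on x_2.
Plugging in: x_1* = (10·4.95/9)² = 30.25, x_2* = 16.1111.

x_1* = 30.25, x_2* = 16.1111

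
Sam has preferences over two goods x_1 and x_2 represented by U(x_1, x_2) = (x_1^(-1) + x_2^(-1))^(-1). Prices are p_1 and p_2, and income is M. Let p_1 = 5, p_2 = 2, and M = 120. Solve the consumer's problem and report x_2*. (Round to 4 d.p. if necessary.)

x_2* = 23.2456

Substitute x_2 = (x_2/x_1)·x_1 into the budget: x_1* = M/(p_1 + p_2·(x_2/x_1)).
Numerically x_2/x_1 = 1.581139, so x_1* = 120/(5 + 2·1.581139) = 14.7018 and x_2* = 1.581139·14.7018 = 23.2456.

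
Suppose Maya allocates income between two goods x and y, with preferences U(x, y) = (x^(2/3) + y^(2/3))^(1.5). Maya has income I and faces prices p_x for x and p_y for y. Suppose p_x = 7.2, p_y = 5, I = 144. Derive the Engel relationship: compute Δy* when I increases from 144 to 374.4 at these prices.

Δy* = 31.0878

MRS = MU_x/MU_y = (y/x)^(1/3). Set equal to p_x/p_y.
Solve for the ratio: y/x = [p_x/p_y]^(3).
With the ratio pinned down, the budget gives x* = I/(p_x + p_y·(y/x)) and y* = (y/x)·x*.
Numerically y/x = 2.985984, so x* = 144/(7.2 + 5·2.985984) = 6.507 and y* = 2.985984·6.507 = 19.4299.
At I' = 374.4: y* = 50.5177. Change: 50.5177 − 19.4299 = 31.0878.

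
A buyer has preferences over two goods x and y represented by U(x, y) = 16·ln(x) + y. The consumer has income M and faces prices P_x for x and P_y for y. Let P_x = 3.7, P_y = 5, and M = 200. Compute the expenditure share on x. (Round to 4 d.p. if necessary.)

Set MRS = P_x/P_y: (16/x)/1 = P_x/P_y.
So x*(P_x,P_y) = 16·P_y/P_x, independent of income; and y* = (M − 16·P_y)/P_y.
At the given prices: x* = 16·5/3.7 = 21.6216, and y* = 24.
Expenditure on x: 3.7·21.6216 = 80; share = 0.4.

share on x = 0.4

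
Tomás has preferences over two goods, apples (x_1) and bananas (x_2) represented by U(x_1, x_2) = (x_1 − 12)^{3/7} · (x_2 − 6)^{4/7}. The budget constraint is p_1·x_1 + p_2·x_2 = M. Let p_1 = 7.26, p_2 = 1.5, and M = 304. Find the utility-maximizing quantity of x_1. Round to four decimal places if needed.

This is Cobb-Douglas in (x_1−12, x_2−6): tangency gives 3/7·p_2·(x_2−6) = 4/7·p_1·(x_1−12).
After buying the subsistence bundle (12, 6), a share 3/7 of the remaining income goes to x_1: x_1* = 12 + 3/7·(M − 12p_1 − 6p_2)/p_1.
Discretionary income = 304 − 12·7.26 − 6·1.5 = 207.88; x_1* = 12 + 3/7·207.88/7.26 = 24.2715.

x_1* = 24.2715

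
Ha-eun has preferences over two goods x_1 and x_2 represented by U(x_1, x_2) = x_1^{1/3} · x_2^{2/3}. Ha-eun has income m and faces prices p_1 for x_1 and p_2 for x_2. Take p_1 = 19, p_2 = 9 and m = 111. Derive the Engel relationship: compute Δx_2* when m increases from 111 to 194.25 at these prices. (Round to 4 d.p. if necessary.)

Tangency: MRS = (1/2)·x_2/x_1 = p_1/p_2.
Rearranging, p_2·x_2 = 2·p_1·x_1. Substituting into the budget gives p_1·x_1·(1 + 2) = m.
Demand: x_1*(p_1,p_2,m) = 1/3·m/p_1 and x_2* = 2/3·m/p_2.
At p_1=19, p_2=9, m=111: x_2* = 2/3·111/9 = 8.2222.
At m' = 194.25: x_2* = 14.3889. Change: 14.3889 − 8.2222 = 6.1667.

Δx_2* = 6.1667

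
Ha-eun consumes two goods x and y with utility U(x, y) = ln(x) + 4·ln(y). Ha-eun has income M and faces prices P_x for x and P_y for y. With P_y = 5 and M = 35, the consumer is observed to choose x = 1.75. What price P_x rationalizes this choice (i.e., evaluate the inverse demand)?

The MRS is (1/4)·y/x. Set MRS = P_x/P_y.
Rearranging, P_y·y = 4·P_x·x. Substituting into the budget gives P_x·x·(1 + 4) = M.
Demand: x*(P_x,P_y,M) = 0.2·M/P_x and y* = 0.8·M/P_y.
Set x* = 1.75 in the demand function and solve for P_x: P_x = 4.

P_x = 4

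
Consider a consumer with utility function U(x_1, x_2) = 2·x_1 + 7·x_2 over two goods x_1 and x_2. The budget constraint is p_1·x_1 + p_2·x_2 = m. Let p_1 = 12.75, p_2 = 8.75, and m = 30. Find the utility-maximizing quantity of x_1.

x_1* = 0

x_2 gives more utility per dollar, so spend all income on x_2: x_2* = m/p_2, x_1* = 0.
Numerically: x_1* = 0, x_2* = 3.4286.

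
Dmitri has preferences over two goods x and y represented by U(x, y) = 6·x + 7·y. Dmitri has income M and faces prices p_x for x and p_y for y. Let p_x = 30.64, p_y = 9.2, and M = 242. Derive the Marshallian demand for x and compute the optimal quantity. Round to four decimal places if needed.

x* = 0

Linear utility — the consumer picks whichever good has higher MU/price: 6/30.64 = 0.1958 vs 7/9.2 = 0.7609.
y gives more utility per dollar, so spend all income on y: y* = M/p_y, x* = 0.
Numerically: x* = 0, y* = 26.3043.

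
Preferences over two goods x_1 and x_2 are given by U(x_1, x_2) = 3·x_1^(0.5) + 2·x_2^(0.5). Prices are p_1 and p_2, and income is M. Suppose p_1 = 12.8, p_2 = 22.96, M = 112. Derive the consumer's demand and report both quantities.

x_1* = 7.0125, x_2* = 0.9686

MU_x_1 ∝ 3·x_1^(-0.5), MU_x_2 ∝ 2·x_2^(-0.5), so MRS = (3/2)·(x_2/x_1)^(0.5) = p_1/p_2.
Hence x_2/x_1 = ((2/3)·p_1/p_2)^(1/(0.5)), i.e. raised to the 2 power.
Substitute x_2 = (x_2/x_1)·x_1 into the budget: x_1* = M/(p_1 + p_2·(x_2/x_1)).
Numerically x_2/x_1 = 0.138132, so x_1* = 112/(12.8 + 22.96·0.138132) = 7.0125 and x_2* = 0.138132·7.0125 = 0.9686.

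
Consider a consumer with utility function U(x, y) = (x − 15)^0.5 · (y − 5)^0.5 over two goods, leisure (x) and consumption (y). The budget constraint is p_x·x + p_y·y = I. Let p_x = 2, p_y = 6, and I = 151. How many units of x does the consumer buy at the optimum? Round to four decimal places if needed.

MRS = (y−5)/(x−15). Tangency with p_x/p_y gives y−5 = (p_x/p_y)·(x−15).
After buying the subsistence bundle (15, 5), a share 0.5 of the remaining income goes to x: x* = 15 + 0.5·(I − 15p_x − 5p_y)/p_x.
Discretionary income = 151 − 15·2 − 5·6 = 91; x* = 15 + 0.5·91/2 = 37.75.

x* = 37.75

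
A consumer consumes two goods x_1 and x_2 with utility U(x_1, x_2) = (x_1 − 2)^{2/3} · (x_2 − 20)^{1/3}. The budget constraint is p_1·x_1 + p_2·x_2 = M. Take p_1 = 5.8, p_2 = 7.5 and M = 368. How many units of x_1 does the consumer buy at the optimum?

x_1* = 25.7241

Let x_1' = x_1−2, x_2' = x_2−20. MRS = 2·x_2'/x_1' = p_1/p_2.
After buying the subsistence bundle (2, 20), a share 2/3 of the remaining income goes to x_1: x_1* = 2 + 2/3·(M − 2p_1 − 20p_2)/p_1.
Discretionary income = 368 − 2·5.8 − 20·7.5 = 206.4; x_1* = 2 + 2/3·206.4/5.8 = 25.7241.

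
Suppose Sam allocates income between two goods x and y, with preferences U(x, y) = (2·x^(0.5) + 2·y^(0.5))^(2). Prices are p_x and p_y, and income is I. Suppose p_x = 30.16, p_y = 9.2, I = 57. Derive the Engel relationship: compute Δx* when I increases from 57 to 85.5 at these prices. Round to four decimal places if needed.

Δx* = 0.2209

MRS = MU_x/MU_y = (y/x)^(0.5). Set equal to p_x/p_y.
Hence y/x = (p_x/p_y)^(1/(0.5)), i.e. raised to the 2 power.
Substitute y = (y/x)·x into the budget: x* = I/(p_x + p_y·(y/x)).
Numerically y/x = 10.746994, so x* = 57/(30.16 + 9.2·10.746994) = 0.4417.
At I' = 85.5: x* = 0.6626. Change: 0.6626 − 0.4417 = 0.2209.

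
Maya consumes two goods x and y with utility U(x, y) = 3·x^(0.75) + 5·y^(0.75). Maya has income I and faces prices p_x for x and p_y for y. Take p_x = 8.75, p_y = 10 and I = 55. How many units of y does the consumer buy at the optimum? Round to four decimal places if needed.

y* = 4.6085

From the CES first-order condition, (3/5)·(y/x)^(0.25) = p_x/p_y.
Solve for the ratio: y/x = [(5/3)·p_x/p_y]^(4).
With the ratio pinned down, the budget gives x* = I/(p_x + p_y·(y/x)) and y* = (y/x)·x*.
Numerically y/x = 4.523006, so x* = 55/(8.75 + 10·4.523006) = 1.0189 and y* = 4.523006·1.0189 = 4.6085.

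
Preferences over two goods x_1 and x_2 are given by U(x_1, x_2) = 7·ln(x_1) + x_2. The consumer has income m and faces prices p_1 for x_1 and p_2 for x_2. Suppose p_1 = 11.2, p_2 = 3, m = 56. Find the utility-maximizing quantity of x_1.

MU_x_1 = 7/x_1, MU_x_2 = 1. Tangency: 7/x_1 = p_1/p_2.
So x_1*(p_1,p_2) = 7·p_2/p_1, independent of income; and x_2* = (m − 7·p_2)/p_2.
At the given prices: x_1* = 7·3/11.2 = 1.875.

x_1* = 1.875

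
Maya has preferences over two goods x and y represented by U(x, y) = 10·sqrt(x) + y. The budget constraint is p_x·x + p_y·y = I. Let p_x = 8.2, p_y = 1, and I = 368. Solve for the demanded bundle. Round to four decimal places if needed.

Solve: √x = 5·p_y/p_x, so x*(p_x,p_y) = (5·p_y/p_x)², and y* = (I − p_x·x*)/p_y.
Plugging in: x* = (5·1/8.2)² = 0.3718, y* = 364.9512.

x* = 0.3718, y* = 364.9512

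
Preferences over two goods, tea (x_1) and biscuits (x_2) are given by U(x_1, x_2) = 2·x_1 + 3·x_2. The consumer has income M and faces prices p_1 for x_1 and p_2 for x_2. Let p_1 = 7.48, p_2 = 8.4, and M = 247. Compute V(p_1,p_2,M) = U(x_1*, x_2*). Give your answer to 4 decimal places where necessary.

V = 88.2143

Linear utility — the consumer picks whichever good has higher MU/price: 2/7.48 = 0.2674 vs 3/8.4 = 0.3571.
x_2 gives more utility per dollar, so spend all income on x_2: x_2* = M/p_2, x_1* = 0.
Numerically: x_1* = 0, x_2* = 29.4048.
Utility at the optimum: U(0, 29.4048) = 88.2143.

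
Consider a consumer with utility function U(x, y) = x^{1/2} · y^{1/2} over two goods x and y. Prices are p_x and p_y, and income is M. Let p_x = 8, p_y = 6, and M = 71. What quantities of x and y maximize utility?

MU_x/MU_y = (0.5·y)/(0.5·x); tangency sets this equal to p_x/p_y.
Rearranging, p_y·y = p_x·x. Substituting into the budget gives p_x·x·(1 + 1) = M.
Demand: x*(p_x,p_y,M) = 0.5·M/p_x and y* = 0.5·M/p_y.
At p_x=8, p_y=6, M=71: x* = 0.5·71/8 = 4.4375, y* = 5.9167.

x* = 4.4375, y* = 5.9167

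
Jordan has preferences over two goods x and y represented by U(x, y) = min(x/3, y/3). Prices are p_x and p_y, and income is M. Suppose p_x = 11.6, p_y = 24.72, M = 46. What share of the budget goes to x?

share on x = 0.3194

Demand: x*(p_x,p_y,M) = 3·M/(3·p_x + 3·p_y), y* = 3·M/(3·p_x + 3·p_y).
Here 3·11.6 + 3·24.72 = 108.96, giving x* = 1.2665 and y* = 1.2665.
Expenditure on x: 11.6·1.2665 = 14.6916; share = 0.3194.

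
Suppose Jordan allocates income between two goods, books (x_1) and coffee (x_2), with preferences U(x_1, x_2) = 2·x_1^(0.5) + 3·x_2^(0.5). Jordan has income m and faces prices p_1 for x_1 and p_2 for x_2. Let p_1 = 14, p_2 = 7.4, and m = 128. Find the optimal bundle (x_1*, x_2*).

Numerically x_2/x_1 = 8.053324, so x_1* = 128/(14 + 7.4·8.053324) = 1.7393 and x_2* = 8.053324·1.7393 = 14.0068.

x_1* = 1.7393, x_2* = 14.0068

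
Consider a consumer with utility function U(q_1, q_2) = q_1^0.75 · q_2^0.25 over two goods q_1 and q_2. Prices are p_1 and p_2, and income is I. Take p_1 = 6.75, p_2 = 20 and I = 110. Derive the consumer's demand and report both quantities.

q_1* = 12.2222, q_2* = 1.375

Demand: q_1*(p_1,p_2,I) = 0.75·I/p_1 and q_2* = 0.25·I/p_2.
At p_1=6.75, p_2=20, I=110: q_1* = 0.75·110/6.75 = 12.2222, q_2* = 1.375.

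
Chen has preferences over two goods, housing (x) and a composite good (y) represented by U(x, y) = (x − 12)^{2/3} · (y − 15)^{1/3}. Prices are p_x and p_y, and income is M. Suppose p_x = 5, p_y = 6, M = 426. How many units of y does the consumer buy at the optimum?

y* = 30.3333

This is Cobb-Douglas in (x−12, y−15): tangency gives 2/3·p_y·(y−15) = 1/3·p_x·(x−12).
After buying the subsistence bundle (12, 15), a share 2/3 of the remaining income goes to x: x* = 12 + 2/3·(M − 12p_x − 15p_y)/p_x.
Discretionary income = 426 − 12·5 − 15·6 = 276; y* = 15 + 1/3·276/6 = 30.3333.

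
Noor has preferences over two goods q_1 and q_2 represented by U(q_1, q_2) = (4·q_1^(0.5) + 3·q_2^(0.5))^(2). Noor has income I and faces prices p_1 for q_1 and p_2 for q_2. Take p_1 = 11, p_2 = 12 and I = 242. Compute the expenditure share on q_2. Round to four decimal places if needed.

share on q_2 = 0.3402

MU_q_1 ∝ 4·q_1^(-0.5), MU_q_2 ∝ 3·q_2^(-0.5), so MRS = (4/3)·(q_2/q_1)^(0.5) = p_1/p_2.
Hence q_2/q_1 = ((3/4)·p_1/p_2)^(1/(0.5)), i.e. raised to the 2 power.
With the ratio pinned down, the budget gives q_1* = I/(p_1 + p_2·(q_2/q_1)) and q_2* = (q_2/q_1)·q_1*.
Numerically q_2/q_1 = 0.472656, so q_1* = 242/(11 + 12·0.472656) = 14.5155 and q_2* = 0.472656·14.5155 = 6.8608.
Expenditure on q_2: 12·6.8608 = 82.3299; share = 0.3402.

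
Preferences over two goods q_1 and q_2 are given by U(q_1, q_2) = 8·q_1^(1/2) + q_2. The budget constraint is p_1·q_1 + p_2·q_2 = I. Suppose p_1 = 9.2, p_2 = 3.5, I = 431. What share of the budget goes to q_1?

Plugging in: q_1* = (4·3.5/9.2)² = 2.3157, q_2* = 117.0559.
Expenditure on q_1: 9.2·2.3157 = 21.3043; share = 0.0494.

share on q_1 = 0.0494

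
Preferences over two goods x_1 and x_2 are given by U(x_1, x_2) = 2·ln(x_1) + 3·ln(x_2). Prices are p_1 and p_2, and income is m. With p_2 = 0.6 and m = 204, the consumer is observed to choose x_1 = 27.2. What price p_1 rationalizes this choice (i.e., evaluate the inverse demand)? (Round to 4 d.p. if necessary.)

Tangency: MRS = (2/3)·x_2/x_1 = p_1/p_2.
Rearranging, p_2·x_2 = (3/2)·p_1·x_1. Substituting into the budget gives p_1·x_1·(1 + (3/2)) = m.
Demand: x_1*(p_1,p_2,m) = 0.4·m/p_1 and x_2* = 0.6·m/p_2.
Set x_1* = 27.2 in the demand function and solve for p_1: p_1 = 3.

p_1 = 3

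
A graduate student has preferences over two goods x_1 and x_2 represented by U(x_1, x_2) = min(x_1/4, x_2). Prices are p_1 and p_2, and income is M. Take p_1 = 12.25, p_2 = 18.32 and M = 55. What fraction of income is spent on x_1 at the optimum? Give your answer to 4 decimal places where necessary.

share on x_1 = 0.7279

Leontief preferences: the optimum is at the kink where x_1/4 = x_2/1, i.e. x_2 = (1/4)·x_1.
Budget: p_1·x_1 + p_2·(1/4)·x_1 = M, so (4·p_1 + p_2)·x_1 = 4·M.
Demand: x_1*(p_1,p_2,M) = 4·M/(4·p_1 + p_2), x_2* = M/(4·p_1 + p_2).
Here 4·12.25 + 18.32 = 67.32, giving x_1* = 3.268 and x_2* = 0.817.
Expenditure on x_1: 12.25·3.268 = 40.0327; share = 0.7279.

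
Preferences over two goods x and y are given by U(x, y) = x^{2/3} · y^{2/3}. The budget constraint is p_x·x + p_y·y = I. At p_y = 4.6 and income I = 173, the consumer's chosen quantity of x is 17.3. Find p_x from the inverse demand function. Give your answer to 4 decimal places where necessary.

p_x = 5

The MRS is y/x. Set MRS = p_x/p_y.
Rearranging, p_y·y = p_x·x. Substituting into the budget gives p_x·x·(1 + 1) = I.
Demand: x*(p_x,p_y,I) = 0.5·I/p_x and y* = 0.5·I/p_y.
Set x* = 17.3 in the demand function and solve for p_x: p_x = 5.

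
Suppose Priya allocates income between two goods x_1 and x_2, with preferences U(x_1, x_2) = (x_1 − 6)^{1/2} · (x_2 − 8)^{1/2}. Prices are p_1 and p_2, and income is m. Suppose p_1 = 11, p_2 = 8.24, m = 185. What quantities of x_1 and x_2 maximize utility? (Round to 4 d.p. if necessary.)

Discretionary income = 185 − 6·11 − 8·8.24 = 53.08; x_1* = 6 + 0.5·53.08/11 = 8.4127; x_2* = 8 + 0.5·53.08/8.24 = 11.2209.

x_1* = 8.4127, x_2* = 11.2209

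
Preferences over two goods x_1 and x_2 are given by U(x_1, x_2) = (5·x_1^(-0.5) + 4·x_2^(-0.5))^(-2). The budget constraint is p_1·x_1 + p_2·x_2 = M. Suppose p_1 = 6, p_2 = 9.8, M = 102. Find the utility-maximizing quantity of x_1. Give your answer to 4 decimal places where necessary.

MRS = MU_x_1/MU_x_2 = (5/4)·(x_2/x_1)^(1.5). Set equal to p_1/p_2.
Solve for the ratio: x_2/x_1 = [(4/5)·p_1/p_2]^(2/3).
With the ratio pinned down, the budget gives x_1* = M/(p_1 + p_2·(x_2/x_1)) and x_2* = (x_2/x_1)·x_1*.
Numerically x_2/x_1 = 0.62136, so x_1* = 102/(6 + 9.8·0.62136) = 8.4372.

x_1* = 8.4372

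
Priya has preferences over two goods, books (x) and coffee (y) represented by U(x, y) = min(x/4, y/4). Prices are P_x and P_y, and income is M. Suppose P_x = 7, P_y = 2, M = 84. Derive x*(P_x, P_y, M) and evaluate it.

Leontief preferences: the optimum is at the kink where x/4 = y/4, i.e. y = x.
Budget: P_x·x + P_y·x = M, so (4·P_x + 4·P_y)·x = 4·M.
Demand: x*(P_x,P_y,M) = 4·M/(4·P_x + 4·P_y), y* = 4·M/(4·P_x + 4·P_y).
Here 4·7 + 4·2 = 36, giving x* = 9.3333.

x* = 9.3333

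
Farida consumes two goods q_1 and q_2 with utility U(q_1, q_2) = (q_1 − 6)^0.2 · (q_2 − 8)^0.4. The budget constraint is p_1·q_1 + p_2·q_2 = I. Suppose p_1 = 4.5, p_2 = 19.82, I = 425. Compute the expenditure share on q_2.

MRS = (1/2)·(q_2−8)/(q_1−6). Tangency with p_1/p_2 gives q_2−8 = 2·(p_1/p_2)·(q_1−6).
Substituting into the budget: q_1* = 6 + 1/3·(I − 6·p_1 − 8·p_2)/p_1, and q_2* = 8 + 2/3·(…)/p_2.
Discretionary income = 425 − 6·4.5 − 8·19.82 = 239.44; q_1* = 6 + 1/3·239.44/4.5 = 23.7363; q_2* = 8 + 2/3·239.44/19.82 = 16.0538.
Expenditure on q_2: 19.82·16.0538 = 318.1867; share = 0.7487.

share on q_2 = 0.7487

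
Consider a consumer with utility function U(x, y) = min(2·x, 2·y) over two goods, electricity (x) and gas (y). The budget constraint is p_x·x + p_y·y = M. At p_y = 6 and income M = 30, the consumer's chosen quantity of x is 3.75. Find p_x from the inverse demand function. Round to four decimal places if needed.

p_x = 2

With perfect complements, no substitution: consume in ratio x:y = 2:2.
Budget: p_x·x + p_y·x = M, so (2·p_x + 2·p_y)·x = 2·M.
Demand: x*(p_x,p_y,M) = 2·M/(2·p_x + 2·p_y), y* = 2·M/(2·p_x + 2·p_y).
Set x* = 3.75 in the demand function and solve for p_x: p_x = 2.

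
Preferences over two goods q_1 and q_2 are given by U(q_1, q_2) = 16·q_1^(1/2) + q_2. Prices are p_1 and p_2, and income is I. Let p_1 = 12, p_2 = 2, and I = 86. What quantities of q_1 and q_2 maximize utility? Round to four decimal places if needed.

Utility is quasi-linear in q_2; the FOC for q_1 is 8/√q_1 = p_1/p_2.
Solve: √q_1 = 8·p_2/p_1, so q_1*(p_1,p_2) = (8·p_2/p_1)², and q_2* = (I − p_1·q_1*)/p_2.
Plugging in: q_1* = (8·2/12)² = 1.7778, q_2* = 32.3333.

q_1* = 1.7778, q_2* = 32.3333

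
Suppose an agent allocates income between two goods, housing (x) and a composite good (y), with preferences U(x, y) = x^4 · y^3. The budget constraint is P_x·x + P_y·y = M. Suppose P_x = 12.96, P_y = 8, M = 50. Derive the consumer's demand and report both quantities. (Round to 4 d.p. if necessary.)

Tangency: MRS = (4/3)·y/x = P_x/P_y.
So 4·P_y·y = 3·P_x·x; combined with the budget, a share 4/7 of income goes to x.
Demand: x*(P_x,P_y,M) = 4/7·M/P_x and y* = 3/7·M/P_y.
At P_x=12.96, P_y=8, M=50: x* = 4/7·50/12.96 = 2.2046, y* = 2.6786.

x* = 2.2046, y* = 2.6786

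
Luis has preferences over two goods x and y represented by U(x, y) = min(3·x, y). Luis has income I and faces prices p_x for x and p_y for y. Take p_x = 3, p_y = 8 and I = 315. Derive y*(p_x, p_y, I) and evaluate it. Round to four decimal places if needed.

y* = 35

Here 3 + 3·8 = 27, giving y* = 35.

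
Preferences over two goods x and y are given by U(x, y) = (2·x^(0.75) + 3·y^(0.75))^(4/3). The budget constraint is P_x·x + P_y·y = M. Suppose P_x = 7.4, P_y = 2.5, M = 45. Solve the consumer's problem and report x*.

x* = 0.046

MRS = MU_x/MU_y = (2/3)·(y/x)^(0.25). Set equal to P_x/P_y.
Hence y/x = ((3/2)·P_x/P_y)^(1/(0.25)), i.e. raised to the 4 power.
With the ratio pinned down, the budget gives x* = M/(P_x + P_y·(y/x)) and y* = (y/x)·x*.
Numerically y/x = 388.626025, so x* = 45/(7.4 + 2.5·388.626025) = 0.046.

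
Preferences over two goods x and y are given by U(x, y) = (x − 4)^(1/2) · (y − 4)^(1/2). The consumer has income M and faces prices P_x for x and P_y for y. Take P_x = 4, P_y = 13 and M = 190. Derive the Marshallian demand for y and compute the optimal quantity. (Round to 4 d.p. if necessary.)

MRS = (y−4)/(x−4). Tangency with P_x/P_y gives y−4 = (P_x/P_y)·(x−4).
After buying the subsistence bundle (4, 4), a share 0.5 of the remaining income goes to x: x* = 4 + 0.5·(M − 4P_x − 4P_y)/P_x.
Discretionary income = 190 − 4·4 − 4·13 = 122; y* = 4 + 0.5·122/13 = 8.6923.

y* = 8.6923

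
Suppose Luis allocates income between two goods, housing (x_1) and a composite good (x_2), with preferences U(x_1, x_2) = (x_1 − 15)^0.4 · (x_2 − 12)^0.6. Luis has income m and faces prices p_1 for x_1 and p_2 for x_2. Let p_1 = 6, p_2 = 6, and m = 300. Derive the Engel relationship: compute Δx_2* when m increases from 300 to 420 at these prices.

Let x_1' = x_1−15, x_2' = x_2−12. MRS = (2/3)·x_2'/x_1' = p_1/p_2.
After buying the subsistence bundle (15, 12), a share 0.4 of the remaining income goes to x_1: x_1* = 15 + 0.4·(m − 15p_1 − 12p_2)/p_1.
Discretionary income = 300 − 15·6 − 12·6 = 138; x_2* = 12 + 0.6·138/6 = 25.8.
At m' = 420: x_2* = 37.8. Change: 37.8 − 25.8 = 12.

Δx_2* = 12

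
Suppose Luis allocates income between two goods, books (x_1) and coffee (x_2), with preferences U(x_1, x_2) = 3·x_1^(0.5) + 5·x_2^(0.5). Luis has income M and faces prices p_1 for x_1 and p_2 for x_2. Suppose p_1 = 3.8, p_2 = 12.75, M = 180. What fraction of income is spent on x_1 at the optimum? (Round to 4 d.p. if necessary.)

From the CES first-order condition, (3/5)·(x_2/x_1)^(0.5) = p_1/p_2.
Hence x_2/x_1 = ((5/3)·p_1/p_2)^(1/(0.5)), i.e. raised to the 2 power.
With the ratio pinned down, the budget gives x_1* = M/(p_1 + p_2·(x_2/x_1)) and x_2* = (x_2/x_1)·x_1*.
Numerically x_2/x_1 = 0.246743, so x_1* = 180/(3.8 + 12.75·0.246743) = 25.9143 and x_2* = 0.246743·25.9143 = 6.3942.
Expenditure on x_1: 3.8·25.9143 = 98.4744; share = 0.5471.

share on x_1 = 0.5471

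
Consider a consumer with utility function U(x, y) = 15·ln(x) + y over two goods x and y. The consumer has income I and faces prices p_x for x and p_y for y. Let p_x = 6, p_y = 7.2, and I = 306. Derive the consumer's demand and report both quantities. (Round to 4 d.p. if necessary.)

x* = 18, y* = 27.5

So x*(p_x,p_y) = 15·p_y/p_x, independent of income; and y* = (I − 15·p_y)/p_y.
At the given prices: x* = 15·7.2/6 = 18, and y* = 27.5.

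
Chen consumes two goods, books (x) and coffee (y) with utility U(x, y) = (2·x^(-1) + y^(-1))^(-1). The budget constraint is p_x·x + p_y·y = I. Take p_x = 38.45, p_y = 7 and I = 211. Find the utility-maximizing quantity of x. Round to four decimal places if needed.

x* = 4.2157

MRS = MU_x/MU_y = 2·(y/x)^(2). Set equal to p_x/p_y.
Hence y/x = ((1/2)·p_x/p_y)^(1/(2)), i.e. raised to the 0.5 power.
With the ratio pinned down, the budget gives x* = I/(p_x + p_y·(y/x)) and y* = (y/x)·x*.
Numerically y/x = 1.657235, so x* = 211/(38.45 + 7·1.657235) = 4.2157.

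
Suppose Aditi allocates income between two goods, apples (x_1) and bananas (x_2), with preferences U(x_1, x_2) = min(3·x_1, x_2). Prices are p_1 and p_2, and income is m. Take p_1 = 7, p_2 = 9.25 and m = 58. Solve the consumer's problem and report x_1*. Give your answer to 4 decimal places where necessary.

x_1* = 1.6691

Demand: x_1*(p_1,p_2,m) = m/(p_1 + 3·p_2), x_2* = 3·m/(p_1 + 3·p_2).
Here 7 + 3·9.25 = 34.75, giving x_1* = 1.6691.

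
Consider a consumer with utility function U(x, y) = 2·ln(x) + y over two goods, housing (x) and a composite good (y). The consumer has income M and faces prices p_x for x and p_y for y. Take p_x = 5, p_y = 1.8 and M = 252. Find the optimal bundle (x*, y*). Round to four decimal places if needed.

At the given prices: x* = 2·1.8/5 = 0.72, and y* = 138.

x* = 0.72, y* = 138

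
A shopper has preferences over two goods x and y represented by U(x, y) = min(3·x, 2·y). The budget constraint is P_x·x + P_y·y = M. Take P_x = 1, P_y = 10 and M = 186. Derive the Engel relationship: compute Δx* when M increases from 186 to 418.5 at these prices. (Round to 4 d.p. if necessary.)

With perfect complements, no substitution: consume in ratio x:y = 2:3.
Budget: P_x·x + P_y·(3/2)·x = M, so (2·P_x + 3·P_y)·x = 2·M.
Demand: x*(P_x,P_y,M) = 2·M/(2·P_x + 3·P_y), y* = 3·M/(2·P_x + 3·P_y).
Here 2·1 + 3·10 = 32, giving x* = 11.625.
At M' = 418.5: x* = 26.1562. Change: 26.1562 − 11.625 = 14.5312.

Δx* = 14.5312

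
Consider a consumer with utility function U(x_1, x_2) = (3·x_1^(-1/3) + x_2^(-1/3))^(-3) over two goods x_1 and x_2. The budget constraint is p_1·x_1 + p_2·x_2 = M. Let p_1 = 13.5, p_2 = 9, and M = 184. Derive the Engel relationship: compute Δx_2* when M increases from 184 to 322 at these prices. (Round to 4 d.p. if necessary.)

Δx_2* = 4.3527

MRS = MU_x_1/MU_x_2 = 3·(x_2/x_1)^(4/3). Set equal to p_1/p_2.
Solve for the ratio: x_2/x_1 = [(1/3)·p_1/p_2]^(0.75).
Substitute x_2 = (x_2/x_1)·x_1 into the budget: x_1* = M/(p_1 + p_2·(x_2/x_1)).
Numerically x_2/x_1 = 0.594604, so x_1* = 184/(13.5 + 9·0.594604) = 9.7605 and x_2* = 0.594604·9.7605 = 5.8036.
At M' = 322: x_2* = 10.1564. Change: 10.1564 − 5.8036 = 4.3527.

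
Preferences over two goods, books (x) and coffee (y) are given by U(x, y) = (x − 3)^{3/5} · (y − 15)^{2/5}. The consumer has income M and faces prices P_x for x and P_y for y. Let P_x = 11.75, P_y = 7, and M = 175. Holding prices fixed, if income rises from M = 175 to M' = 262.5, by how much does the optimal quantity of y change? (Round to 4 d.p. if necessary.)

This is Cobb-Douglas in (x−3, y−15): tangency gives 0.6·P_y·(y−15) = 0.4·P_x·(x−3).
After buying the subsistence bundle (3, 15), a share 0.6 of the remaining income goes to x: x* = 3 + 0.6·(M − 3P_x − 15P_y)/P_x.
Discretionary income = 175 − 3·11.75 − 15·7 = 34.75; y* = 15 + 0.4·34.75/7 = 16.9857.
At M' = 262.5: y* = 21.9857. Change: 21.9857 − 16.9857 = 5.

Δy* = 5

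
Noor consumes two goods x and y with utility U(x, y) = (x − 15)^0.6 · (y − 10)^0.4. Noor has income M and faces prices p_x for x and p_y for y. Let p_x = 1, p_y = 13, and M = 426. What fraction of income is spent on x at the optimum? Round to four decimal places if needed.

This is Cobb-Douglas in (x−15, y−10): tangency gives 0.6·p_y·(y−10) = 0.4·p_x·(x−15).
After buying the subsistence bundle (15, 10), a share 0.6 of the remaining income goes to x: x* = 15 + 0.6·(M − 15p_x − 10p_y)/p_x.
Discretionary income = 426 − 15·1 − 10·13 = 281; x* = 15 + 0.6·281/1 = 183.6; y* = 10 + 0.4·281/13 = 18.6462.
Expenditure on x: 1·183.6 = 183.6; share = 0.431.

share on x = 0.431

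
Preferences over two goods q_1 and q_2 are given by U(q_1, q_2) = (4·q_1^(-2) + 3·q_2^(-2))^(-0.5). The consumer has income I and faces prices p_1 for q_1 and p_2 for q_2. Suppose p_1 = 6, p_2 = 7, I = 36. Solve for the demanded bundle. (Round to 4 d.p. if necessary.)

With the ratio pinned down, the budget gives q_1* = I/(p_1 + p_2·(q_2/q_1)) and q_2* = (q_2/q_1)·q_1*.
Numerically q_2/q_1 = 0.863054, so q_1* = 36/(6 + 7·0.863054) = 2.9897 and q_2* = 0.863054·2.9897 = 2.5803.

q_1* = 2.9897, q_2* = 2.5803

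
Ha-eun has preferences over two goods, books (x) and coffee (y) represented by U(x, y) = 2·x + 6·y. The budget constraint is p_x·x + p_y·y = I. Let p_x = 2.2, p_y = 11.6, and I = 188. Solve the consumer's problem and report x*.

Linear utility — the consumer picks whichever good has higher MU/price: 2/2.2 = 0.9091 vs 6/11.6 = 0.5172.
x gives more utility per dollar, so spend all income on x: x* = I/p_x, y* = 0.
Numerically: x* = 85.4545, y* = 0.

x* = 85.4545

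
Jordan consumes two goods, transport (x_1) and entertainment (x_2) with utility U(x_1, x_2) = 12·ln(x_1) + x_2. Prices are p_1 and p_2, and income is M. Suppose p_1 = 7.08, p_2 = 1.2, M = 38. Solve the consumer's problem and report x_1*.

x_1* = 2.0339

So x_1*(p_1,p_2) = 12·p_2/p_1, independent of income; and x_2* = (M − 12·p_2)/p_2.
At the given prices: x_1* = 12·1.2/7.08 = 2.0339.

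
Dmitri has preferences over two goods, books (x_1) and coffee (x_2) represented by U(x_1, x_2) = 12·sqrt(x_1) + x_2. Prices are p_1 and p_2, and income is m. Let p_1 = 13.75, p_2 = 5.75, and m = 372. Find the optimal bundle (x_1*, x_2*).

Thus x_1* = (6·p_2/p_1)² — independent of m — with the rest of income spent on x_2.
Plugging in: x_1* = (6·5.75/13.75)² = 6.2955, x_2* = 49.6411.

x_1* = 6.2955, x_2* = 49.6411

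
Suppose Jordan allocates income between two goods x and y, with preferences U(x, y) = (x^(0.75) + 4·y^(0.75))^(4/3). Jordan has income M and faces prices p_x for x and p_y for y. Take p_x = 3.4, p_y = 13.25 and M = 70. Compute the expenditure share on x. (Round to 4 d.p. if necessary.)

MU_x ∝ x^(-0.25), MU_y ∝ 4·y^(-0.25), so MRS = (1/4)·(y/x)^(0.25) = p_x/p_y.
Hence y/x = (4·p_x/p_y)^(1/(0.25)), i.e. raised to the 4 power.
Substitute y = (y/x)·x into the budget: x* = M/(p_x + p_y·(y/x)).
Numerically y/x = 1.109921, so x* = 70/(3.4 + 13.25·1.109921) = 3.866 and y* = 1.109921·3.866 = 4.291.
Expenditure on x: 3.4·3.866 = 13.1445; share = 0.1878.

share on x = 0.1878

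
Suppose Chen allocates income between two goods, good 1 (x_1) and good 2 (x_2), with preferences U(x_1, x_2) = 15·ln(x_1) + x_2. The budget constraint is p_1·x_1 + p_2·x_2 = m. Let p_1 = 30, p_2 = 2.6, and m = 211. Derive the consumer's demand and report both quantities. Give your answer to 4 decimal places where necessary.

x_1* = 1.3, x_2* = 66.1538

Set MRS = p_1/p_2: (15/x_1)/1 = p_1/p_2.
So x_1*(p_1,p_2) = 15·p_2/p_1, independent of income; and x_2* = (m − 15·p_2)/p_2.
At the given prices: x_1* = 15·2.6/30 = 1.3, and x_2* = 66.1538.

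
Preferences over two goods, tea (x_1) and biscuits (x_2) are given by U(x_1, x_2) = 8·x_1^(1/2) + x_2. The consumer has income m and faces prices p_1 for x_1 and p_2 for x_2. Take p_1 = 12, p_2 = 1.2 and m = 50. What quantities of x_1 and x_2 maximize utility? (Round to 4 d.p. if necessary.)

x_1* = 0.16, x_2* = 40.0667

Set MRS = p_1/p_2: 4·x_1^(−1/2) = p_1/p_2.
Thus x_1* = (4·p_2/p_1)² — independent of m — with the rest of income spent on x_2.
Plugging in: x_1* = (4·1.2/12)² = 0.16, x_2* = 40.0667.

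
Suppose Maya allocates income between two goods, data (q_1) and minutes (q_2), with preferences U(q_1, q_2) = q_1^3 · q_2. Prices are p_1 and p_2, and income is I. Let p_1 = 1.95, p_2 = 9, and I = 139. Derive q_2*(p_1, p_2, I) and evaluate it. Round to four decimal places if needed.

Tangency: MRS = 3·q_2/q_1 = p_1/p_2.
Rearranging, p_2·q_2 = (1/3)·p_1·q_1. Substituting into the budget gives p_1·q_1·(1 + (1/3)) = I.
Demand: q_1*(p_1,p_2,I) = 0.75·I/p_1 and q_2* = 0.25·I/p_2.
At p_1=1.95, p_2=9, I=139: q_2* = 0.25·139/9 = 3.8611.

q_2* = 3.8611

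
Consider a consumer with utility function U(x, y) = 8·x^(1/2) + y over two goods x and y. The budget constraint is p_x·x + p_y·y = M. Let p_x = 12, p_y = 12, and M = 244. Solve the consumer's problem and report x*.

Plugging in: x* = (4·12/12)² = 16.

x* = 16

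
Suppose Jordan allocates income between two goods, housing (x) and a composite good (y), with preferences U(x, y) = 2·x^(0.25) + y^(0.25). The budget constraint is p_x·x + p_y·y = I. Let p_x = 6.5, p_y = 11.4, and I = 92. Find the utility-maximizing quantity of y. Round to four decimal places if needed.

From the CES first-order condition, 2·(y/x)^(0.75) = p_x/p_y.
Hence y/x = ((1/2)·p_x/p_y)^(1/(0.75)), i.e. raised to the 4/3 power.
Substitute y = (y/x)·x into the budget: x* = I/(p_x + p_y·(y/x)).
Numerically y/x = 0.187631, so x* = 92/(6.5 + 11.4·0.187631) = 10.6494 and y* = 0.187631·10.6494 = 1.9982.

y* = 1.9982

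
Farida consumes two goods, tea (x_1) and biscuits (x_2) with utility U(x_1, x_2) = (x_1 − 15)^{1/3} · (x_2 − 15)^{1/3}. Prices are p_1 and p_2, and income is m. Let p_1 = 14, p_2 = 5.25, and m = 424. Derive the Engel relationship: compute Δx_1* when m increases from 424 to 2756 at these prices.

MRS = (x_2−15)/(x_1−15). Tangency with p_1/p_2 gives x_2−15 = (p_1/p_2)·(x_1−15).
After buying the subsistence bundle (15, 15), a share 0.5 of the remaining income goes to x_1: x_1* = 15 + 0.5·(m − 15p_1 − 15p_2)/p_1.
Discretionary income = 424 − 15·14 − 15·5.25 = 135.25; x_1* = 15 + 0.5·135.25/14 = 19.8304.
At m' = 2756: x_1* = 103.1161. Change: 103.1161 − 19.8304 = 83.2857.

Δx_1* = 83.2857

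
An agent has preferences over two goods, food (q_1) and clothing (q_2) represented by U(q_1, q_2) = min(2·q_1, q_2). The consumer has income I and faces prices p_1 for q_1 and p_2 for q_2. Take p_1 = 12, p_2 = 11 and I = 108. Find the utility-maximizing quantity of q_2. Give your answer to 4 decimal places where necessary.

q_2* = 6.3529

With perfect complements, no substitution: consume in ratio q_1:q_2 = 1:2.
Budget: p_1·q_1 + p_2·2·q_1 = I, so (p_1 + 2·p_2)·q_1 = I.
Demand: q_1*(p_1,p_2,I) = I/(p_1 + 2·p_2), q_2* = 2·I/(p_1 + 2·p_2).
Here 12 + 2·11 = 34, giving q_2* = 6.3529.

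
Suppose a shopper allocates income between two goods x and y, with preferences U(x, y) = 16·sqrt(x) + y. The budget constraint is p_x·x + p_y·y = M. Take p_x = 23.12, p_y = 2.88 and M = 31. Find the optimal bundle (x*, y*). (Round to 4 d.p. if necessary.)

Utility is quasi-linear in y; the FOC for x is 8/√x = p_x/p_y.
Thus x* = (8·p_y/p_x)² — independent of M — with the rest of income spent on y.
Plugging in: x* = (8·2.88/23.12)² = 0.9931, y* = 2.7916.

x* = 0.9931, y* = 2.7916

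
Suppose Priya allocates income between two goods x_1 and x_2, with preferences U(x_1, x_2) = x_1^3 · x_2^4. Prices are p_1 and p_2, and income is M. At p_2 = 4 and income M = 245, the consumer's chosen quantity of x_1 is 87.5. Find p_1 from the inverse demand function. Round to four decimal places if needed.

Tangency: MRS = (3/4)·x_2/x_1 = p_1/p_2.
So 3·p_2·x_2 = 4·p_1·x_1; combined with the budget, a share 3/7 of income goes to x_1.
Demand: x_1*(p_1,p_2,M) = 3/7·M/p_1 and x_2* = 4/7·M/p_2.
Set x_1* = 87.5 in the demand function and solve for p_1: p_1 = 1.2.

p_1 = 1.2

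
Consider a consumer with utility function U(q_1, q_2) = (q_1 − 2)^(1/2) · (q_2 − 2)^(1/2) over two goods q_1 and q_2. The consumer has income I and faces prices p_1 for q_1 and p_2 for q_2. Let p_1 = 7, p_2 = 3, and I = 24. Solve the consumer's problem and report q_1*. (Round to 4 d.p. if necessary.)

Let q_1' = q_1−2, q_2' = q_2−2. MRS = q_2'/q_1' = p_1/p_2.
Substituting into the budget: q_1* = 2 + 0.5·(I − 2·p_1 − 2·p_2)/p_1, and q_2* = 2 + 0.5·(…)/p_2.
Discretionary income = 24 − 2·7 − 2·3 = 4; q_1* = 2 + 0.5·4/7 = 2.2857.

q_1* = 2.2857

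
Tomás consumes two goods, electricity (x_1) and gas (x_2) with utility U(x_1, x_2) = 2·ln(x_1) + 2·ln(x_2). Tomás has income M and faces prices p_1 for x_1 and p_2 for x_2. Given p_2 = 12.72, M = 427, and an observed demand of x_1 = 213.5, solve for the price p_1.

p_1 = 1

Tangency: MRS = x_2/x_1 = p_1/p_2.
So 2·p_2·x_2 = 2·p_1·x_1; combined with the budget, a share 0.5 of income goes to x_1.
Demand: x_1*(p_1,p_2,M) = 0.5·M/p_1 and x_2* = 0.5·M/p_2.
Set x_1* = 213.5 in the demand function and solve for p_1: p_1 = 1.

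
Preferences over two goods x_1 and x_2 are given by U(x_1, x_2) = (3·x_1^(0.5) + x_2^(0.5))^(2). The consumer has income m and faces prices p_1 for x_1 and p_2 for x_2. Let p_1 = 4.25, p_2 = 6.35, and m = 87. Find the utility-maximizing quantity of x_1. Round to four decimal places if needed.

x_1* = 19.0537

MU_x_1 ∝ 3·x_1^(-0.5), MU_x_2 ∝ x_2^(-0.5), so MRS = 3·(x_2/x_1)^(0.5) = p_1/p_2.
Solve for the ratio: x_2/x_1 = [(1/3)·p_1/p_2]^(2).
Substitute x_2 = (x_2/x_1)·x_1 into the budget: x_1* = m/(p_1 + p_2·(x_2/x_1)).
Numerically x_2/x_1 = 0.049772, so x_1* = 87/(4.25 + 6.35·0.049772) = 19.0537.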